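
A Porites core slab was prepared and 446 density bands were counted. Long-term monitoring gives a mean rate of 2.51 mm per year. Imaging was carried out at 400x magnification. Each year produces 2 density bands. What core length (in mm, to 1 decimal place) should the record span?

446 density bands at 2 per year is 446 / 2 = 223 years.
223 years at 2.51 mm/year gives 2.51 × 223 = 559.7 mm.

559.7 mm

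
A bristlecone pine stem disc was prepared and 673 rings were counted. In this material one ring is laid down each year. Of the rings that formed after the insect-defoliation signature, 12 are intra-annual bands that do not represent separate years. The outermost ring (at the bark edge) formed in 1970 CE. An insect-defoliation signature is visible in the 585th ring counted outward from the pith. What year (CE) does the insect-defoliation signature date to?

The insect-defoliation signature sits at ring 585 from the pith, so 673 − 585 = 88 rings formed after it.
Removing the 12 false rings leaves 88 − 12 = 76 true rings beyond the insect-defoliation signature.
1970 − 76 = 1894 CE.

1894 CE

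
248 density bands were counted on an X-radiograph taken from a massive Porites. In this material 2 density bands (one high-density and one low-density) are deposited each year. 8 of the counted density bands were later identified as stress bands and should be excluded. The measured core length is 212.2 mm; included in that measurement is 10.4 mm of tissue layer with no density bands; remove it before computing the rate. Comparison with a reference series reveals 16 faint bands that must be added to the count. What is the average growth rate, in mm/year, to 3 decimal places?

1.577 mm/year

After corrections the count is 248 − 8 + 16 = 256 density bands.
With 2 density bands per year, 256 / 2 = 128 years.
Removing the 10.4 mm offcut leaves 212.2 − 10.4 = 201.8 mm.
Mean rate = 201.8 mm / 128 years ≈ 1.577 mm/year.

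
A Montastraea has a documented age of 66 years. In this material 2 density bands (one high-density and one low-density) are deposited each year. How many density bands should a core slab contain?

With 2 density bands per year, 66 years would produce 66 × 2 = 132 density bands.
So 132 density bands should be present.

132 density bands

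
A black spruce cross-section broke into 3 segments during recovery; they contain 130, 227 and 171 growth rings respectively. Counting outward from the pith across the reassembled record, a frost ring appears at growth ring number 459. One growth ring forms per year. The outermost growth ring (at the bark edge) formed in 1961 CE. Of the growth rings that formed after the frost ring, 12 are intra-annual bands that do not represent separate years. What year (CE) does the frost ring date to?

1904 CE

Total growth rings = 130 + 227 + 171 = 528.
Between growth ring 459 and the bark edge there are 528 − 459 = 69 growth rings.
Removing the 12 false growth rings leaves 69 − 12 = 57 true growth rings beyond the frost ring.
The growth ring at the bark edge is 1961 CE, so the frost ring dates to 1961 − 57 = 1904 CE.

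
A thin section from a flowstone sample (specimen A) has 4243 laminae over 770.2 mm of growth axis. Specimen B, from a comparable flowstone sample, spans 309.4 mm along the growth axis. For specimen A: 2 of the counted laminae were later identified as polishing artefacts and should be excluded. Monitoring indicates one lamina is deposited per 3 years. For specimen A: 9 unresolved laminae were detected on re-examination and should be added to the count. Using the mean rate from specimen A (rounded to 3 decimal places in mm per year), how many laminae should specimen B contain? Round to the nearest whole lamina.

1719 laminae

Specimen A: adjusted count: 4243 − 2 + 9 = 4250 laminae.
Specimen A: multiplying by 3 years per lamina: 4250 × 3 = 12750 years.
A: Mean rate = 770.2 mm / 12750 years ≈ 0.060 mm/yr.
Specimen B: 309.4 mm / 0.060 mm per year = 5156.67 years; at 3 years per lamina that is 5156.67 / 3 ≈ 1719 laminae.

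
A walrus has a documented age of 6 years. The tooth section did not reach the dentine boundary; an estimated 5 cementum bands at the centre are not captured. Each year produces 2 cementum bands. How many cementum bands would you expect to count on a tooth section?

Expected cementum bands: 6 × 2 = 12.
Subtracting the 5 cementum bands not captured gives 12 − 5 = 7 cementum bands in the record.

7 cementum bands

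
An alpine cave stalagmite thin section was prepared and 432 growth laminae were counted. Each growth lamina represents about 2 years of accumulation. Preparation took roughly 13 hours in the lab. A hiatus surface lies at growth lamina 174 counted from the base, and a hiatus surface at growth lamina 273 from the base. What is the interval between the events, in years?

The two markers are separated by 273 − 174 = 99 growth laminae.
99 growth laminae at 2 years each span 99 × 2 = 198 years.

198 years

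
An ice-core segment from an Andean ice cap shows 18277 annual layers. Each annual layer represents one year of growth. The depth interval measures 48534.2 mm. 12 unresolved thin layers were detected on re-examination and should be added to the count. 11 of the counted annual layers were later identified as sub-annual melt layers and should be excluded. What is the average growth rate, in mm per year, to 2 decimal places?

2.66 mm per year

Correcting the raw count gives 18277 − 11 + 12 = 18278 true annual layers.
48534.2 mm over 18278 years gives 48534.2 / 18278 ≈ 2.66 mm per year.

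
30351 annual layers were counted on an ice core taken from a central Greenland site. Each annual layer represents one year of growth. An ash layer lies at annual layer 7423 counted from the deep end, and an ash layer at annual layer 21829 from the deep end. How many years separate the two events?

The two markers are separated by 21829 − 7423 = 14406 annual layers.
At one annual layer per year, 14406 years elapsed between them.

14406 years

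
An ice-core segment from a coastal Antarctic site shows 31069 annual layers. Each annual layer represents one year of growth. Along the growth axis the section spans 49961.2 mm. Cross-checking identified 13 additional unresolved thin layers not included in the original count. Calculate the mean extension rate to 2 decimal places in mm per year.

1.61 mm per year

True annual layer count = 31069 + 13 = 31082.
49961.2 mm over 31082 years gives 49961.2 / 31082 ≈ 1.61 mm per year.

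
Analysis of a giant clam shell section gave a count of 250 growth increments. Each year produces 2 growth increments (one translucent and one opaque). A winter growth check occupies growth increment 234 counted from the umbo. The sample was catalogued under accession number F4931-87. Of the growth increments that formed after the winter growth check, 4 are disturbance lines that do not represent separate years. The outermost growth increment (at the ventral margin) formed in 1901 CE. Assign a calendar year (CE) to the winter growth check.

250 − 234 = 16 growth increments lie beyond the winter growth check toward the ventral margin.
Excluding 4 false growth increments: 16 − 4 = 12.
With 2 growth increments per year, 12 / 2 = 6 years.
1901 − 6 = 1895 CE.

1895 CE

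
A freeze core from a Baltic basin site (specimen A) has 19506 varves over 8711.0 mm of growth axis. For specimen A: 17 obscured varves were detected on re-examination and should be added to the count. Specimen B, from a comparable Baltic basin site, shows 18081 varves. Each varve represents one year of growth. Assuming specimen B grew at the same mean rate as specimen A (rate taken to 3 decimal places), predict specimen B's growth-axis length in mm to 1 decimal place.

8064.1 mm

Specimen A: true varve count = 19506 + 17 = 19523.
A: Extension rate ≈ 8711.0 / 19523 = 0.446 mm/year.
For B, 0.446 mm/year × 18081 years = 8064.1 mm.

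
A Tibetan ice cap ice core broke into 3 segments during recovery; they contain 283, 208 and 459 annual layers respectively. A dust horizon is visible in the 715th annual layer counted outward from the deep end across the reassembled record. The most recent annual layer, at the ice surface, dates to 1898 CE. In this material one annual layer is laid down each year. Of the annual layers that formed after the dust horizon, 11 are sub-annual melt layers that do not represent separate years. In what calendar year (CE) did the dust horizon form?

1674 CE

Total annual layers = 283 + 208 + 459 = 950.
Between annual layer 715 and the ice surface there are 950 − 715 = 235 annual layers.
Removing the 11 false annual layers leaves 235 − 11 = 224 true annual layers beyond the dust horizon.
The annual layer at the ice surface is 1898 CE, so the dust horizon dates to 1898 − 224 = 1674 CE.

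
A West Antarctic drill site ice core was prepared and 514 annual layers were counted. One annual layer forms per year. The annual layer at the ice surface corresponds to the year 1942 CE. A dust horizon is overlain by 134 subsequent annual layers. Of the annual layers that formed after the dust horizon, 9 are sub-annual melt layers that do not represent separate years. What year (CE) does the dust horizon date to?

1817 CE

134 annual layers post-date the dust horizon.
Removing the 9 false annual layers leaves 134 − 9 = 125 true annual layers beyond the dust horizon.
1942 − 125 = 1817 CE.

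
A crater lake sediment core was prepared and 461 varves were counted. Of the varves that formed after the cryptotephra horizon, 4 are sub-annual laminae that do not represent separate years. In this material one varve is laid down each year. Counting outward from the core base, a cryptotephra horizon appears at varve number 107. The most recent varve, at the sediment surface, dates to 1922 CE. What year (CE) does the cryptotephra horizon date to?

The cryptotephra horizon sits at varve 107 from the core base, so 461 − 107 = 354 varves formed after it.
Excluding 4 false varves: 354 − 4 = 350.
1922 − 350 = 1572 CE.

1572 CE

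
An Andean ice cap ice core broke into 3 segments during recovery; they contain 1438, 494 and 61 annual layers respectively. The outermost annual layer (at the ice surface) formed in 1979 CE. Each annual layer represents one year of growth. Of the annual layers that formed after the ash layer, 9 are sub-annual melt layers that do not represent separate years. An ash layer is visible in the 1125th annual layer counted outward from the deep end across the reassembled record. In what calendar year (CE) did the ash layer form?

Total annual layers = 1438 + 494 + 61 = 1993.
Between annual layer 1125 and the ice surface there are 1993 − 1125 = 868 annual layers.
Removing the 9 false annual layers leaves 868 − 9 = 859 true annual layers beyond the ash layer.
1979 − 859 = 1120 CE.

1120 CE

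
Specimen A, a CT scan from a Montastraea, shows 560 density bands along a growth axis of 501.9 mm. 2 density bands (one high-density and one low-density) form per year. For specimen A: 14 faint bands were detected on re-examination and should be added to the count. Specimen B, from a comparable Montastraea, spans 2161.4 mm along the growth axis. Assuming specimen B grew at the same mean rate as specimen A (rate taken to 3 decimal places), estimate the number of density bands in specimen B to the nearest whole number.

2472 density bands

Specimen A: true density band count = 560 + 14 = 574.
Specimen A: with 2 density bands per year, 574 / 2 = 287 years.
A: 501.9 mm over 287 years gives 501.9 / 287 ≈ 1.749 mm/year.
Specimen B: 2161.4 mm / 1.749 mm per year = 1235.79 years; at 2 density bands per year that is 1235.79 × 2 ≈ 2472 density bands.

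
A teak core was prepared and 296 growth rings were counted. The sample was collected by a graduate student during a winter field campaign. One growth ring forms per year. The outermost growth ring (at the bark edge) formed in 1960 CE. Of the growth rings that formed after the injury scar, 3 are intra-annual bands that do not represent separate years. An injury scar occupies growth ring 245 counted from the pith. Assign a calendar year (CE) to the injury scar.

1912 CE

296 − 245 = 51 growth rings lie beyond the injury scar toward the bark edge.
51 − 3 false = 48 true growth rings after the injury scar.
1960 − 48 = 1912 CE.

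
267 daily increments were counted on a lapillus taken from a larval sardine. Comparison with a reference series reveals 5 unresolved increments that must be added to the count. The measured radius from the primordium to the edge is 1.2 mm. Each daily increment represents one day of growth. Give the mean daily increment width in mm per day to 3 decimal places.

0.004 mm per day

After corrections the count is 267 + 5 = 272 daily increments.
Extension rate ≈ 1.2 / 272 = 0.004 mm per day.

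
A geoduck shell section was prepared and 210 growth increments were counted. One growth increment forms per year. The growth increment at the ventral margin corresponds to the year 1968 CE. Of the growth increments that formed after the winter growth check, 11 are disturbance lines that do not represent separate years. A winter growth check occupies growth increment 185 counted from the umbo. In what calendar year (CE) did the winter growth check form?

Between growth increment 185 and the ventral margin there are 210 − 185 = 25 growth increments.
25 − 11 false = 14 true growth increments after the winter growth check.
1968 − 14 = 1954 CE.

1954 CE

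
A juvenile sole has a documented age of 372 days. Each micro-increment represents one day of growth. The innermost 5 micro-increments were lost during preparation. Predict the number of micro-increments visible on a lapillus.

One micro-increment per day gives 372 micro-increments over 372 days.
372 − 5 missed = 367 micro-increments expected in the prepared section.

367 micro-increments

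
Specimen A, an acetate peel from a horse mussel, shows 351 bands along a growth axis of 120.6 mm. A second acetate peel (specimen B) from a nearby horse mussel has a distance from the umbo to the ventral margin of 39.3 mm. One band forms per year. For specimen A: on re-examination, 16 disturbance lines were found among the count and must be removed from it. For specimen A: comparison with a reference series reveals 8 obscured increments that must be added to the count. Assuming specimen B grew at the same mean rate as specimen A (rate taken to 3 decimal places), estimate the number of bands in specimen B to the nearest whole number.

Specimen A: after corrections the count is 351 − 16 + 8 = 343 bands.
A: 120.6 mm over 343 years gives 120.6 / 343 ≈ 0.352 mm/yr.
For B, 39.3 / 0.352 = 111.65 years ≈ 112 bands.

112 bands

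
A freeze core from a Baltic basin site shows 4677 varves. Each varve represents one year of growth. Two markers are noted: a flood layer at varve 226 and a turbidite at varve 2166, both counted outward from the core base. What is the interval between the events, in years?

Separation: 2166 − 226 = 1940 varves.
At one varve per year, 1940 years elapsed between them.

1940 years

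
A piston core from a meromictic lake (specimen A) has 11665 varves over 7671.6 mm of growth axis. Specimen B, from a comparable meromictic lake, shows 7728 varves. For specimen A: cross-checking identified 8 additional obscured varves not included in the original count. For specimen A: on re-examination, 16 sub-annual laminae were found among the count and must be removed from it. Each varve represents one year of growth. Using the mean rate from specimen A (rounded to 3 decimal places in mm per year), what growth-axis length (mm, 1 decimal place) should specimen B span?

Specimen A: adjusted count: 11665 − 16 + 8 = 11657 varves.
A: 7671.6 mm over 11657 years gives 7671.6 / 11657 ≈ 0.658 mm/yr.
Length of B = 0.658 × 7728 = 5085.0 mm.

5085.0 mm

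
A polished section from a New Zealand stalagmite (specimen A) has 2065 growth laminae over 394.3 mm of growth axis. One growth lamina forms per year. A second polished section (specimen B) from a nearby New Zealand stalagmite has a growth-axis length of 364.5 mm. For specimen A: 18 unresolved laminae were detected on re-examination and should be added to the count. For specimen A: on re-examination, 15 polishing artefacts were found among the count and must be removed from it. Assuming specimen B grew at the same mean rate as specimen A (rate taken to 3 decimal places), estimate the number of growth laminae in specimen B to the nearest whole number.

1908 growth laminae

Specimen A: after corrections the count is 2065 − 15 + 18 = 2068 growth laminae.
A: Mean rate = 394.3 mm / 2068 years ≈ 0.191 mm/yr.
B spans 364.5 / 0.191 = 1908.38 years ≈ 1908 growth laminae.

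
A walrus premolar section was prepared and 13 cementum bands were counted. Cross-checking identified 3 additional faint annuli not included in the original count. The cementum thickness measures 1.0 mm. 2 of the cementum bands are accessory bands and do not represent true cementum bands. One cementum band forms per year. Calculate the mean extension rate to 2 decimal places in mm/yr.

0.07 mm/yr

Correcting the raw count gives 13 − 2 + 3 = 14 true cementum bands.
1.0 mm over 14 years gives 1.0 / 14 ≈ 0.07 mm/yr.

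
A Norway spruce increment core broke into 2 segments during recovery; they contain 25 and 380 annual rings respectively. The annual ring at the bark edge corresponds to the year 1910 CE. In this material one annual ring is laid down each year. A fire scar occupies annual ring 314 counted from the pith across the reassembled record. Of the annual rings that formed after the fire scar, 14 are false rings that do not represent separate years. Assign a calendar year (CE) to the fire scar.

Total annual rings = 25 + 380 = 405.
405 − 314 = 91 annual rings lie beyond the fire scar toward the bark edge.
Removing the 14 false annual rings leaves 91 − 14 = 77 true annual rings beyond the fire scar.
1910 − 77 = 1833 CE.

1833 CE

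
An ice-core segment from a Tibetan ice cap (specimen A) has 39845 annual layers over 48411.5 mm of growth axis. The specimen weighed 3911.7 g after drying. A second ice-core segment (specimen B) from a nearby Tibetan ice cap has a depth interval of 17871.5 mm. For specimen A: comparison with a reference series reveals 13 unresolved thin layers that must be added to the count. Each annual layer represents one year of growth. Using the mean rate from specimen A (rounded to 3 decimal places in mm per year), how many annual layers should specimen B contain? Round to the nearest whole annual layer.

14709 annual layers

Specimen A: correcting the raw count gives 39845 + 13 = 39858 true annual layers.
A: 48411.5 mm over 39858 years gives 48411.5 / 39858 ≈ 1.215 mm per year.
For B, 17871.5 / 1.215 = 14709.05 years ≈ 14709 annual layers.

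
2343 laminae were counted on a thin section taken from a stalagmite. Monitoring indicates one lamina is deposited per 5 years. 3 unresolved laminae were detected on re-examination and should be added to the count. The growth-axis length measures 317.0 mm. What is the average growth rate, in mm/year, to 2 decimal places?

0.03 mm/year

Adjusted count: 2343 + 3 = 2346 laminae.
At 5 years per lamina, 2346 × 5 = 11730 years.
Extension rate ≈ 317.0 / 11730 = 0.03 mm/year.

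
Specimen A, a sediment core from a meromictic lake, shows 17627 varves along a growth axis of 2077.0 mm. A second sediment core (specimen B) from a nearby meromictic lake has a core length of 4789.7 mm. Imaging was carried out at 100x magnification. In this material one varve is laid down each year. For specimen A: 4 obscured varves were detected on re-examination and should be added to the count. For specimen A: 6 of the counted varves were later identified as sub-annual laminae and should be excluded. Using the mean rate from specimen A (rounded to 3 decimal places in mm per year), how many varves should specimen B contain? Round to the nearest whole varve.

40591 varves

Specimen A: correcting the raw count gives 17627 − 6 + 4 = 17625 true varves.
A: Extension rate ≈ 2077.0 / 17625 = 0.118 mm/year.
Specimen B: 4789.7 mm / 0.118 mm per year = 40590.68 years ≈ 40591 varves.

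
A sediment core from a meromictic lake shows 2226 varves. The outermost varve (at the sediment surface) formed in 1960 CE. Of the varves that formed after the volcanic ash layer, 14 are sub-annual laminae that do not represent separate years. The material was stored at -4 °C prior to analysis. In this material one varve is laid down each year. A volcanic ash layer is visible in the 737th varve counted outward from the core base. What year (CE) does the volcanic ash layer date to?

485 CE

Between varve 737 and the sediment surface there are 2226 − 737 = 1489 varves.
Removing the 14 false varves leaves 1489 − 14 = 1475 true varves beyond the volcanic ash layer.
Counting back 1475 years from 1960 CE places the volcanic ash layer in 1960 − 1475 = 485 CE.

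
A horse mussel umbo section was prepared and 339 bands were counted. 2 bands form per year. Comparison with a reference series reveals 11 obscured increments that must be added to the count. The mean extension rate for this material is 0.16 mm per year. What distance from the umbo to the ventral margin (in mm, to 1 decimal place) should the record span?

28.0 mm

True band count = 339 + 11 = 350.
With 2 bands per year, 350 / 2 = 175 years.
175 years at 0.16 mm/year gives 0.16 × 175 = 28.0 mm.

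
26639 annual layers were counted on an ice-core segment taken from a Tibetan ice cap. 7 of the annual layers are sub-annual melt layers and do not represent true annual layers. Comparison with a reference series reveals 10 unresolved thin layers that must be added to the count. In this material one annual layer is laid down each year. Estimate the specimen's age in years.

26642 years

Adjusted count: 26639 − 7 + 10 = 26642 annual layers.
One annual layer per year makes the duration 26642 years.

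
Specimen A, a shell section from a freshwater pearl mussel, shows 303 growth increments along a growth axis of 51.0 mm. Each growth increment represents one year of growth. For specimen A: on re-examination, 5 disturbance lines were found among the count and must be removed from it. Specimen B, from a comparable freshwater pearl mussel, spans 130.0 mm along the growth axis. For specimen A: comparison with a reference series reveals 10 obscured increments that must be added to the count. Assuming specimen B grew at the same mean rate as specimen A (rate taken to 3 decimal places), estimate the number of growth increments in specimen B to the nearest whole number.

Specimen A: correcting the raw count gives 303 − 5 + 10 = 308 true growth increments.
A: Mean rate = 51.0 mm / 308 years ≈ 0.166 mm per year.
B spans 130.0 / 0.166 = 783.13 years ≈ 783 growth increments.

783 growth increments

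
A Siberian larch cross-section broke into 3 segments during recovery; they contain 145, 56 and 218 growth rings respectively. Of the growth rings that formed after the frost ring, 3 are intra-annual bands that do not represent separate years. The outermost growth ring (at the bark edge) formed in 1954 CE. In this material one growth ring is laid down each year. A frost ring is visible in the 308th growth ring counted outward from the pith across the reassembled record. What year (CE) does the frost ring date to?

1846 CE

Total growth rings = 145 + 56 + 218 = 419.
419 − 308 = 111 growth rings lie beyond the frost ring toward the bark edge.
Removing the 3 false growth rings leaves 111 − 3 = 108 true growth rings beyond the frost ring.
Counting back 108 years from 1954 CE places the frost ring in 1954 − 108 = 1846 CE.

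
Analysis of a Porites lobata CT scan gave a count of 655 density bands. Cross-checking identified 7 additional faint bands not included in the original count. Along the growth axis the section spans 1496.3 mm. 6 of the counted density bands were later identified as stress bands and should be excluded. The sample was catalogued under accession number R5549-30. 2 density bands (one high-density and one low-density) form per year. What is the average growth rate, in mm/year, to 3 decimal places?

After corrections the count is 655 − 6 + 7 = 656 density bands.
656 density bands at 2 per year is 656 / 2 = 328 years.
Mean rate = 1496.3 mm / 328 years ≈ 4.562 mm/year.

4.562 mm/year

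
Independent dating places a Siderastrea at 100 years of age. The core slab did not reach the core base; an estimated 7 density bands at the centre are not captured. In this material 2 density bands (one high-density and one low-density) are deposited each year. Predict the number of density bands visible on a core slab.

With 2 density bands per year, 100 years would produce 100 × 2 = 200 density bands.
200 − 7 missed = 193 density bands expected in the prepared section.

193 density bands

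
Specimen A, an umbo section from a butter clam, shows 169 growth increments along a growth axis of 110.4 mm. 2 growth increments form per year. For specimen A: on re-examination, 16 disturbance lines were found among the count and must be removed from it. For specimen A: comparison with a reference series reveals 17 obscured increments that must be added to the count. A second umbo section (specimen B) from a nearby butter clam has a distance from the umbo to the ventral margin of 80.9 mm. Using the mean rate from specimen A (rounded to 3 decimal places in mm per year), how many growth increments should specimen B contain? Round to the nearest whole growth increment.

125 growth increments

Specimen A: true growth increment count = 169 − 16 + 17 = 170.
Specimen A: 170 growth increments at 2 per year is 170 / 2 = 85 years.
A: Extension rate ≈ 110.4 / 85 = 1.299 mm/yr.
Specimen B: 80.9 mm / 1.299 mm per year = 62.28 years; at 2 growth increments per year that is 62.28 × 2 ≈ 125 growth increments.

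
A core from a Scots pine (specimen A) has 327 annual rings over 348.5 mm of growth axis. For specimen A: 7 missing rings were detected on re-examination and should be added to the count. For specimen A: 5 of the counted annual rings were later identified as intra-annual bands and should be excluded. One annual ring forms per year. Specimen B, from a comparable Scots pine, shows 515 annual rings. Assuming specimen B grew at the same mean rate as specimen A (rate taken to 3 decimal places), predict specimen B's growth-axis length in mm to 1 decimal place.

545.4 mm

Specimen A: correcting the raw count gives 327 − 5 + 7 = 329 true annual rings.
A: Mean rate = 348.5 mm / 329 years ≈ 1.059 mm/year.
Length of B = 1.059 × 515 = 545.4 mm.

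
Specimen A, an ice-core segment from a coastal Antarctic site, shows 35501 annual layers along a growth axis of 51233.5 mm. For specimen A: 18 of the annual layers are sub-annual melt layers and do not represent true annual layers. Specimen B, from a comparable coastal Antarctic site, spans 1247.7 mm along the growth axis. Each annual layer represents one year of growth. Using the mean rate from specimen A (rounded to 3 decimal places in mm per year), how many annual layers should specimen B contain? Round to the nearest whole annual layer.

864 annual layers

Specimen A: adjusted count: 35501 − 18 = 35483 annual layers.
A: Extension rate ≈ 51233.5 / 35483 = 1.444 mm/yr.
Specimen B: 1247.7 mm / 1.444 mm per year = 864.06 years ≈ 864 annual layers.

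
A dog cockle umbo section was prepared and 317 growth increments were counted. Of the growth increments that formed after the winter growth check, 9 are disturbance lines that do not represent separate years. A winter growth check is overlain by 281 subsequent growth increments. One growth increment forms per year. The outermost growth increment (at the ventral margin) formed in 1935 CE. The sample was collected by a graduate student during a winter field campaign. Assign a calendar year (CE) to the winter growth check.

1663 CE

There are 281 growth increments younger than the winter growth check.
Removing the 9 false growth increments leaves 281 − 9 = 272 true growth increments beyond the winter growth check.
Counting back 272 years from 1935 CE places the winter growth check in 1935 − 272 = 1663 CE.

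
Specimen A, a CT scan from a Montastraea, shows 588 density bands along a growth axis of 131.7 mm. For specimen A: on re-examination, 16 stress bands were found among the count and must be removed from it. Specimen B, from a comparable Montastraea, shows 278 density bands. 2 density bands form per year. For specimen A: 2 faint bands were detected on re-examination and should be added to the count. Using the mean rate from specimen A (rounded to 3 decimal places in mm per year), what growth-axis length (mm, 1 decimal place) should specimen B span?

Specimen A: after corrections the count is 588 − 16 + 2 = 574 density bands.
Specimen A: with 2 density bands per year, 574 / 2 = 287 years.
A: Mean rate = 131.7 mm / 287 years ≈ 0.459 mm/year.
Specimen B: with 2 density bands per year, 278 / 2 = 139 years. For B, 0.459 mm/year × 139 years = 63.8 mm.

63.8 mm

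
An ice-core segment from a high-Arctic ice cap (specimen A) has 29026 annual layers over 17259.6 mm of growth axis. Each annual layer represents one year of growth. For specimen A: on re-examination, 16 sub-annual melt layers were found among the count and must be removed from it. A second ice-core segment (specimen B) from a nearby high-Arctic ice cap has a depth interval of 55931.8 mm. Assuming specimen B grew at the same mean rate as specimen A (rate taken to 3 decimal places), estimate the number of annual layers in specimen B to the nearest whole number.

Specimen A: correcting the raw count gives 29026 − 16 = 29010 true annual layers.
A: Extension rate ≈ 17259.6 / 29010 = 0.595 mm/yr.
For B, 55931.8 / 0.595 = 94003.03 years ≈ 94003 annual layers.

94003 annual layers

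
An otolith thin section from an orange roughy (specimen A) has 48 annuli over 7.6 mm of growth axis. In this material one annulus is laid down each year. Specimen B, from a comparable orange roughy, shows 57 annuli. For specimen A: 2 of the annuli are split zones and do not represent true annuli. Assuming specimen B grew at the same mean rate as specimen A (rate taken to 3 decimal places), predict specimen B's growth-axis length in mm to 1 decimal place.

9.4 mm

Specimen A: adjusted count: 48 − 2 = 46 annuli.
A: Extension rate ≈ 7.6 / 46 = 0.165 mm/year.
For B, 0.165 mm/year × 57 years = 9.4 mm.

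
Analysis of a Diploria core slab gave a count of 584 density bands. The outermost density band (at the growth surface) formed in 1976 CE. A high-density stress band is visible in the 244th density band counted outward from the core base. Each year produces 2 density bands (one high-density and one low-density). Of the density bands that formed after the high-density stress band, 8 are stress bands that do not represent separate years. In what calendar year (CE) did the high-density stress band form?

1810 CE

Between density band 244 and the growth surface there are 584 − 244 = 340 density bands.
Excluding 8 false density bands: 340 − 8 = 332.
332 density bands at 2 per year is 332 / 2 = 166 years.
1976 − 166 = 1810 CE.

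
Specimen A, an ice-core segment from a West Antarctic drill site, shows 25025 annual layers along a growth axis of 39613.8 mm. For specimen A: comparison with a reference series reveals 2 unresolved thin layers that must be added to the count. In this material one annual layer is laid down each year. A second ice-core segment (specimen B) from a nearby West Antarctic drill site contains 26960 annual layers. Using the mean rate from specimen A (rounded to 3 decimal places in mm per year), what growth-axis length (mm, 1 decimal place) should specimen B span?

Specimen A: after corrections the count is 25025 + 2 = 25027 annual layers.
A: Extension rate ≈ 39613.8 / 25027 = 1.583 mm per year.
B's length ≈ 1.583 × 26960 = 42677.7 mm.

42677.7 mm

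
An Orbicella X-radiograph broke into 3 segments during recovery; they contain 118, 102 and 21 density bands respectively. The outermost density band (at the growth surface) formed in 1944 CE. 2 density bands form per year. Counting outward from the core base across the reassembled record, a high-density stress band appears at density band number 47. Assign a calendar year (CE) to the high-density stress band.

1847 CE

Total density bands = 118 + 102 + 21 = 241.
The high-density stress band sits at density band 47 from the core base, so 241 − 47 = 194 density bands formed after it.
Dividing by 2 density bands per year: 194 / 2 = 97 years.
1944 − 97 = 1847 CE.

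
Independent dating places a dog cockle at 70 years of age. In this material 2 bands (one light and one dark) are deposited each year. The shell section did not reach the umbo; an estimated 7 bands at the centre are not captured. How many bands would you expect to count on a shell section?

70 years at 2 bands per year gives 70 × 2 = 140 bands.
Subtracting the 7 bands not captured gives 140 − 7 = 133 bands in the record.

133 bands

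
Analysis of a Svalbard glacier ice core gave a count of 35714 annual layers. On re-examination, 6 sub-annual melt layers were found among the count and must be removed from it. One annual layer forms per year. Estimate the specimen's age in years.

True annual layer count = 35714 − 6 = 35708.
One annual layer per year makes the duration 35708 years.

35708 yr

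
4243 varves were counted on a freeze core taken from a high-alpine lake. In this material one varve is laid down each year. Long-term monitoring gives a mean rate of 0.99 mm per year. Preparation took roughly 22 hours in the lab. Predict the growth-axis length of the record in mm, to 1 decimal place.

The record spans 4243 years at 0.99 mm per year.
4243 years at 0.99 mm/year gives 0.99 × 4243 = 4200.6 mm.

4200.6 mm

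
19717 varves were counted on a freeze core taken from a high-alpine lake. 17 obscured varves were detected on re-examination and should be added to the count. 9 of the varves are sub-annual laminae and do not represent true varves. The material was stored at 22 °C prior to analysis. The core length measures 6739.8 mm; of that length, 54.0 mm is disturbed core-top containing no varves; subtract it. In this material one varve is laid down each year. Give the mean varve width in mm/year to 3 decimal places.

Correcting the raw count gives 19717 − 9 + 17 = 19725 true varves.
The growth record spans 6739.8 − 54.0 = 6685.8 mm.
Mean rate = 6685.8 mm / 19725 years ≈ 0.339 mm/year.

0.339 mm/year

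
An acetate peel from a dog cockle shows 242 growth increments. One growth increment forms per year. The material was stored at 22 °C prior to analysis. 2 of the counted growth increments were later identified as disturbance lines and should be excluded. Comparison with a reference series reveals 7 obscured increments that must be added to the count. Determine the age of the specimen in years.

Adjusted count: 242 − 2 + 7 = 247 growth increments.
With a one-to-one growth increment periodicity this is 247 years.

247 yr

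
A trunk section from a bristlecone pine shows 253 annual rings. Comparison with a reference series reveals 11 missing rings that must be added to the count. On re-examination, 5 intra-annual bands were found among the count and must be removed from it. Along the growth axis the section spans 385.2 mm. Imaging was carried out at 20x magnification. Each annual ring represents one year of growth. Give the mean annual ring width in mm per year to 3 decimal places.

True annual ring count = 253 − 5 + 11 = 259.
Extension rate ≈ 385.2 / 259 = 1.487 mm per year.

1.487 mm per year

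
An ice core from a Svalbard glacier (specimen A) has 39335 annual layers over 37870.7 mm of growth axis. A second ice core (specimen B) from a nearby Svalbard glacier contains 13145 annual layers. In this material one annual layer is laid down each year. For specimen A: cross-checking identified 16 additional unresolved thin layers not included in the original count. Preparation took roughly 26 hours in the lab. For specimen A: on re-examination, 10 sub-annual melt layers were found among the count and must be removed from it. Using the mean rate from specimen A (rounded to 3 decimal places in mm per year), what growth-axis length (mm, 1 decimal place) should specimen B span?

Specimen A: true annual layer count = 39335 − 10 + 16 = 39341.
A: 37870.7 mm over 39341 years gives 37870.7 / 39341 ≈ 0.963 mm/yr.
Length of B = 0.963 × 13145 = 12658.6 mm.

12658.6 mm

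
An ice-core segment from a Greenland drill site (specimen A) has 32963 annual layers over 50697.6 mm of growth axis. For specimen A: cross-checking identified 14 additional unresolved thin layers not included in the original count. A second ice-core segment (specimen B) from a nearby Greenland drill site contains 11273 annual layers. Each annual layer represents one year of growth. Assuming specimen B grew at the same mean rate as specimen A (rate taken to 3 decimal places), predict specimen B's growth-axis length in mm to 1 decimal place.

Specimen A: true annual layer count = 32963 + 14 = 32977.
A: 50697.6 mm over 32977 years gives 50697.6 / 32977 ≈ 1.537 mm per year.
B's length ≈ 1.537 × 11273 = 17326.6 mm.

17326.6 mm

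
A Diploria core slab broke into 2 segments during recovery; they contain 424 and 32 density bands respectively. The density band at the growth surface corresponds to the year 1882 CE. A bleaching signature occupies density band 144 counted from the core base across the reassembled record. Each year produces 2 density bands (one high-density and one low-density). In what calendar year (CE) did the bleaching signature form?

Total density bands = 424 + 32 = 456.
456 − 144 = 312 density bands lie beyond the bleaching signature toward the growth surface.
With 2 density bands per year, 312 / 2 = 156 years.
The density band at the growth surface is 1882 CE, so the bleaching signature dates to 1882 − 156 = 1726 CE.

1726 CE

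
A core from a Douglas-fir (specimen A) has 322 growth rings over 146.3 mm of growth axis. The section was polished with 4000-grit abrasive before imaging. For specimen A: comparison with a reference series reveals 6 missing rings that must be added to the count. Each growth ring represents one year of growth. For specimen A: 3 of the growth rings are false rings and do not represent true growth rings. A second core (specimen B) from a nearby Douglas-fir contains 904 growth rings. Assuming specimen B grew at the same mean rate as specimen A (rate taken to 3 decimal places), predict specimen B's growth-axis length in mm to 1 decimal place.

406.8 mm

Specimen A: correcting the raw count gives 322 − 3 + 6 = 325 true growth rings.
A: Extension rate ≈ 146.3 / 325 = 0.450 mm per year.
For B, 0.450 mm/year × 904 years = 406.8 mm.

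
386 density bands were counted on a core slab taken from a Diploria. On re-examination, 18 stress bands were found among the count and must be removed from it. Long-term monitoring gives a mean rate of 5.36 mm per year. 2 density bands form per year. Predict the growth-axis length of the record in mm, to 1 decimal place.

True density band count = 386 − 18 = 368.
368 density bands at 2 per year is 368 / 2 = 184 years.
184 years at 5.36 mm/year gives 5.36 × 184 = 986.2 mm.

986.2 mm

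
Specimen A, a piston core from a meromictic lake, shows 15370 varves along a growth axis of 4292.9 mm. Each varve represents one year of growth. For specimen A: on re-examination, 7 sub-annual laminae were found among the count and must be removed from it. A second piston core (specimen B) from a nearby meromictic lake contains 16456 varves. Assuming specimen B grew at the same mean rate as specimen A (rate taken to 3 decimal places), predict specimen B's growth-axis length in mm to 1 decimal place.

4591.2 mm

Specimen A: true varve count = 15370 − 7 = 15363.
A: Extension rate ≈ 4292.9 / 15363 = 0.279 mm/yr.
For B, 0.279 mm/year × 16456 years = 4591.2 mm.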